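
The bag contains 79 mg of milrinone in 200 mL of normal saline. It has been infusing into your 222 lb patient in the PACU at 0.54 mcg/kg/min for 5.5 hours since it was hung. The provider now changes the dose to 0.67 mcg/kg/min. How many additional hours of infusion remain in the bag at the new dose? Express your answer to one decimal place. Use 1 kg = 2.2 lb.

15.0 hours

Initial rate:
Weight = 222 lb ÷ 2.2 lb/kg = 100.9091 kg
Dose = 0.54 mcg/kg/min × 100.9091 kg = 54.49091 mcg/min
54.49091 mcg/min × 60 min/hr = 3269.455 mcg/hr
Concentration = 79 mg ÷ 200 mL = 0.395 mg/mL = 395 mcg/mL
Rate = 3269.455 mcg/hr ÷ 395 mcg/mL = 8.2771 mL/hr
Volume infused so far = 8.2771 mL/hr × 5.5 hr = 45.52405 mL
Volume remaining = 200 − 45.52405 = 154.4759 mL
New rate:
Dose = 0.67 mcg/kg/min × 100.9091 kg = 67.60909 mcg/min
67.60909 mcg/min × 60 min/hr = 4056.545 mcg/hr
Rate = 4056.545 mcg/hr ÷ 395 mcg/mL = 10.26974 mL/hr
Time remaining = 154.4759 mL ÷ 10.26974 mL/hr = 15.04186 hr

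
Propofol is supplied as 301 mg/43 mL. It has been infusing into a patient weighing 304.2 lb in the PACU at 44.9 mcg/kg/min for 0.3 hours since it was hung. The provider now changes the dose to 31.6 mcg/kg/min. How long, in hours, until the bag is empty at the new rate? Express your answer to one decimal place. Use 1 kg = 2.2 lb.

0.7 hours

Initial rate:
Weight = 304.2 lb ÷ 2.2 lb/kg = 138.2727 kg
Dose = 44.9 mcg/kg/min × 138.2727 kg = 6208.445 mcg/min
6208.445 mcg/min × 60 min/hr = 372506.7 mcg/hr
Concentration = 301 mg ÷ 43 mL = 7 mg/mL = 7000 mcg/mL
Rate = 372506.7 mcg/hr ÷ 7000 mcg/mL = 53.21525 mL/hr
Volume infused so far = 53.21525 mL/hr × 0.3 hr = 15.96457 mL
Volume remaining = 43 − 15.96457 = 27.03543 mL
New rate:
Dose = 31.6 mcg/kg/min × 138.2727 kg = 4369.418 mcg/min
4369.418 mcg/min × 60 min/hr = 262165.1 mcg/hr
Rate = 262165.1 mcg/hr ÷ 7000 mcg/mL = 37.45216 mL/hr
Time remaining = 27.03543 mL ÷ 37.45216 mL/hr = 0.7218657 hr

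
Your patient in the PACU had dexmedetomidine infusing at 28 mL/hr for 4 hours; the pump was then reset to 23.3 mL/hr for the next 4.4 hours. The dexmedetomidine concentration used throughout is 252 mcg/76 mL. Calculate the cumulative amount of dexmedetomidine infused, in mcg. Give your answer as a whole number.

711 mcg

Concentration = 252 mcg ÷ 76 mL = 3.315789 mcg/mL
Stage 1: 28 mL/hr × 4 hr = 112 mL → 112 mL × 3.315789 mcg/mL = 371.3684 mcg
Stage 2: 23.3 mL/hr × 4.4 hr = 102.52 mL → 102.52 mL × 3.315789 mcg/mL = 339.9347 mcg
Total = 371.3684 + 339.9347 = 711.3032 mcg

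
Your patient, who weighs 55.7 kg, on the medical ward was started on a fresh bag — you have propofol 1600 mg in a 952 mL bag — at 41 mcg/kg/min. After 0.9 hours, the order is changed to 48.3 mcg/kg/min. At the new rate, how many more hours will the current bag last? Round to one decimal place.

9.1 hours

Initial rate:
Dose = 41 mcg/kg/min × 55.7 kg = 2283.7 mcg/min
2283.7 mcg/min × 60 min/hr = 137022 mcg/hr
Concentration = 1600 mg ÷ 952 mL = 1.680672 mg/mL = 1680.672 mcg/mL
Rate = 137022 mcg/hr ÷ 1680.672 mcg/mL = 81.52809 mL/hr
Volume infused so far = 81.52809 mL/hr × 0.9 hr = 73.37528 mL
Volume remaining = 952 − 73.37528 = 878.6247 mL
New rate:
Dose = 48.3 mcg/kg/min × 55.7 kg = 2690.31 mcg/min
2690.31 mcg/min × 60 min/hr = 161418.6 mcg/hr
Rate = 161418.6 mcg/hr ÷ 1680.672 mcg/mL = 96.04407 mL/hr
Time remaining = 878.6247 mL ÷ 96.04407 mL/hr = 9.148142 hr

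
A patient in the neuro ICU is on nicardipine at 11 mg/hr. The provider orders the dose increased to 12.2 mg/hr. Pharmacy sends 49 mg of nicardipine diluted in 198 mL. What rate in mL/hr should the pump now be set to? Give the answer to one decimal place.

49.3 mL/hr

Concentration = 49 mg ÷ 198 mL = 0.2474747 mg/mL
Rate = 12.2 mg/hr ÷ 0.2474747 mg/mL = 49.29796 mL/hr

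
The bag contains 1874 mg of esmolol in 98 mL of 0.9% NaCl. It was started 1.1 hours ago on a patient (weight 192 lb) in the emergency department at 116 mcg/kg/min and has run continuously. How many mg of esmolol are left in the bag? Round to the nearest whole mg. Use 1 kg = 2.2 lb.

Weight = 192 lb ÷ 2.2 lb/kg = 87.27273 kg
Dose = 116 mcg/kg/min × 87.27273 kg = 10123.64 mcg/min
10123.64 mcg/min × 60 min/hr = 607418.2 mcg/hr
Concentration = 1874 mg ÷ 98 mL = 19.12245 mg/mL = 19122.45 mcg/mL
Rate = 607418.2 mcg/hr ÷ 19122.45 mcg/mL = 31.76466 mL/hr
Volume infused = 31.76466 mL/hr × 1.1 hr = 34.94113 mL
Volume remaining = 98 − 34.94113 = 63.05887 mL
Drug remaining = 63.05887 mL × 19122.45 mcg/mL = 1205840 mcg = 1205.84 mg

1206 mg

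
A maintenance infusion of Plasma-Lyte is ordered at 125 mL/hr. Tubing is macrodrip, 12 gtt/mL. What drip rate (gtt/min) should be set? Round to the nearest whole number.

25 gtt/min

125 mL/hr ÷ 60 min/hr = 2.083333 mL/min
2.083333 mL/min × 12 gtt/mL = 25 gtt/min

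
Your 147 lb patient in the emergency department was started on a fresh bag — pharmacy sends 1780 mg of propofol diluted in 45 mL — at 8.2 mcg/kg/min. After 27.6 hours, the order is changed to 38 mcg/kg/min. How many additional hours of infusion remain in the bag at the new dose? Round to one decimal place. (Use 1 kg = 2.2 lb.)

5.7 hours

Initial rate:
Weight = 147 lb ÷ 2.2 lb/kg = 66.81818 kg
Dose = 8.2 mcg/kg/min × 66.81818 kg = 547.9091 mcg/min
547.9091 mcg/min × 60 min/hr = 32874.55 mcg/hr
Concentration = 1780 mg ÷ 45 mL = 39.55556 mg/mL = 39555.56 mcg/mL
Rate = 32874.55 mcg/hr ÷ 39555.56 mcg/mL = 0.8310981 mL/hr
Volume infused so far = 0.8310981 mL/hr × 27.6 hr = 22.93831 mL
Volume remaining = 45 − 22.93831 = 22.06169 mL
New rate:
Dose = 38 mcg/kg/min × 66.81818 kg = 2539.091 mcg/min
2539.091 mcg/min × 60 min/hr = 152345.5 mcg/hr
Rate = 152345.5 mcg/hr ÷ 39555.56 mcg/mL = 3.85143 mL/hr
Time remaining = 22.06169 mL ÷ 3.85143 mL/hr = 5.728182 hr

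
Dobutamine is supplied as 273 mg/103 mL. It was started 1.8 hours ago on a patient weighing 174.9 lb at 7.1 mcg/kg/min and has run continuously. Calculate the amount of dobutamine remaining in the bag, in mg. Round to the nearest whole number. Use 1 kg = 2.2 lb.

Weight = 174.9 lb ÷ 2.2 lb/kg = 79.5 kg
Dose = 7.1 mcg/kg/min × 79.5 kg = 564.45 mcg/min
564.45 mcg/min × 60 min/hr = 33867 mcg/hr
Concentration = 273 mg ÷ 103 mL = 2.650485 mg/mL = 2650.485 mcg/mL
Rate = 33867 mcg/hr ÷ 2650.485 mcg/mL = 12.77766 mL/hr
Volume infused = 12.77766 mL/hr × 1.8 hr = 22.99979 mL
Volume remaining = 103 − 22.99979 = 80.00021 mL
Drug remaining = 80.00021 mL × 2650.485 mcg/mL = 212039.4 mcg = 212.0394 mg

212 mg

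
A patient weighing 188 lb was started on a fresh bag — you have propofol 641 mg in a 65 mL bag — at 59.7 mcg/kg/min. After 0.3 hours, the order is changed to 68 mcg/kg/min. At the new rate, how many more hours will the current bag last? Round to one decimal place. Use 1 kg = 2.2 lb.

1.6 hours

Initial rate:
Weight = 188 lb ÷ 2.2 lb/kg = 85.45455 kg
Dose = 59.7 mcg/kg/min × 85.45455 kg = 5101.636 mcg/min
5101.636 mcg/min × 60 min/hr = 306098.2 mcg/hr
Concentration = 641 mg ÷ 65 mL = 9.861538 mg/mL = 9861.538 mcg/mL
Rate = 306098.2 mcg/hr ÷ 9861.538 mcg/mL = 31.0396 mL/hr
Volume infused so far = 31.0396 mL/hr × 0.3 hr = 9.311879 mL
Volume remaining = 65 − 9.311879 = 55.68812 mL
New rate:
Dose = 68 mcg/kg/min × 85.45455 kg = 5810.909 mcg/min
5810.909 mcg/min × 60 min/hr = 348654.5 mcg/hr
Rate = 348654.5 mcg/hr ÷ 9861.538 mcg/mL = 35.35499 mL/hr
Time remaining = 55.68812 mL ÷ 35.35499 mL/hr = 1.575114 hr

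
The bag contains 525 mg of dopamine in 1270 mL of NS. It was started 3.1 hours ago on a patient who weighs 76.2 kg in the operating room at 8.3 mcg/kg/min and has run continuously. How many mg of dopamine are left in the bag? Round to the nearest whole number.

Dose = 8.3 mcg/kg/min × 76.2 kg = 632.46 mcg/min
632.46 mcg/min × 60 min/hr = 37947.6 mcg/hr
Concentration = 525 mg ÷ 1270 mL = 0.4133858 mg/mL = 413.3858 mcg/mL
Rate = 37947.6 mcg/hr ÷ 413.3858 mcg/mL = 91.79705 mL/hr
Volume infused = 91.79705 mL/hr × 3.1 hr = 284.5709 mL
Volume remaining = 1270 − 284.5709 = 985.4291 mL
Drug remaining = 985.4291 mL × 413.3858 mcg/mL = 407362.4 mcg = 407.3624 mg

407 mg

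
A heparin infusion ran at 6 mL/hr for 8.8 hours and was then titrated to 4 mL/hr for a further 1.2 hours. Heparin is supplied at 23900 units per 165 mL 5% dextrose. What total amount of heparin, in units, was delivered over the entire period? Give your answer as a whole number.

Concentration = 23900 units ÷ 165 mL = 144.8485 units/mL
Stage 1: 6 mL/hr × 8.8 hr = 52.8 mL → 52.8 mL × 144.8485 units/mL = 7648 units
Stage 2: 4 mL/hr × 1.2 hr = 4.8 mL → 4.8 mL × 144.8485 units/mL = 695.2727 units
Total = 7648 + 695.2727 = 8343.273 units

8343 units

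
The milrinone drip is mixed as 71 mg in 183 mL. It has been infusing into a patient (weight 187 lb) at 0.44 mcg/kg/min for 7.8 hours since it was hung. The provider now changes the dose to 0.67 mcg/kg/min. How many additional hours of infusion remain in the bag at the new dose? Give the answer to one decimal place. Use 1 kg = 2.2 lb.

15.7 hours

Initial rate:
Weight = 187 lb ÷ 2.2 lb/kg = 85 kg
Dose = 0.44 mcg/kg/min × 85 kg = 37.4 mcg/min
37.4 mcg/min × 60 min/hr = 2244 mcg/hr
Concentration = 71 mg ÷ 183 mL = 0.3879781 mg/mL = 387.9781 mcg/mL
Rate = 2244 mcg/hr ÷ 387.9781 mcg/mL = 5.783831 mL/hr
Volume infused so far = 5.783831 mL/hr × 7.8 hr = 45.11388 mL
Volume remaining = 183 − 45.11388 = 137.8861 mL
New rate:
Dose = 0.67 mcg/kg/min × 85 kg = 56.95 mcg/min
56.95 mcg/min × 60 min/hr = 3417 mcg/hr
Rate = 3417 mcg/hr ÷ 387.9781 mcg/mL = 8.807197 mL/hr
Time remaining = 137.8861 mL ÷ 8.807197 mL/hr = 15.65607 hr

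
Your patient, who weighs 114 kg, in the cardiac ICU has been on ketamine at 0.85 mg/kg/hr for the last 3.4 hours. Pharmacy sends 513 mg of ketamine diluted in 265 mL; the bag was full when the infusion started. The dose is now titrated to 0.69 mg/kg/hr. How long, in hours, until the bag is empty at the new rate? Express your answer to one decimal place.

2.3 hours

Initial rate:
Dose = 0.85 mg/kg/hr × 114 kg = 96.9 mg/hr
Concentration = 513 mg ÷ 265 mL = 1.935849 mg/mL
Rate = 96.9 mg/hr ÷ 1.935849 mg/mL = 50.05556 mL/hr
Volume infused so far = 50.05556 mL/hr × 3.4 hr = 170.1889 mL
Volume remaining = 265 − 170.1889 = 94.81111 mL
New rate:
Dose = 0.69 mg/kg/hr × 114 kg = 78.66 mg/hr
Rate = 78.66 mg/hr ÷ 1.935849 mg/mL = 40.63333 mL/hr
Time remaining = 94.81111 mL ÷ 40.63333 mL/hr = 2.333333 hr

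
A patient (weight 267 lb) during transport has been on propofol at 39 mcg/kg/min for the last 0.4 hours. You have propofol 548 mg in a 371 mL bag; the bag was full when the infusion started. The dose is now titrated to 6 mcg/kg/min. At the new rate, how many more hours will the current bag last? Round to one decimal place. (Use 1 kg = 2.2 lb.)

9.9 hours

Initial rate:
Weight = 267 lb ÷ 2.2 lb/kg = 121.3636 kg
Dose = 39 mcg/kg/min × 121.3636 kg = 4733.182 mcg/min
4733.182 mcg/min × 60 min/hr = 283990.9 mcg/hr
Concentration = 548 mg ÷ 371 mL = 1.477089 mg/mL = 1477.089 mcg/mL
Rate = 283990.9 mcg/hr ÷ 1477.089 mcg/mL = 192.2639 mL/hr
Volume infused so far = 192.2639 mL/hr × 0.4 hr = 76.90557 mL
Volume remaining = 371 − 76.90557 = 294.0944 mL
New rate:
Dose = 6 mcg/kg/min × 121.3636 kg = 728.1818 mcg/min
728.1818 mcg/min × 60 min/hr = 43690.91 mcg/hr
Rate = 43690.91 mcg/hr ÷ 1477.089 mcg/mL = 29.57906 mL/hr
Time remaining = 294.0944 mL ÷ 29.57906 mL/hr = 9.942655 hr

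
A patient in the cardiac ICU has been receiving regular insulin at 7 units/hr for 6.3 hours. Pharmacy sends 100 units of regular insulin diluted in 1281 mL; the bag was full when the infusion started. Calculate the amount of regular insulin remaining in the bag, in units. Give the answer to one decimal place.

Concentration = 100 units ÷ 1281 mL = 0.07806401 units/mL
Rate = 7 units/hr ÷ 0.07806401 units/mL = 89.67 mL/hr
Volume infused = 89.67 mL/hr × 6.3 hr = 564.921 mL
Volume remaining = 1281 − 564.921 = 716.079 mL
Drug remaining = 716.079 mL × 0.07806401 units/mL = 55.9 units

55.9 units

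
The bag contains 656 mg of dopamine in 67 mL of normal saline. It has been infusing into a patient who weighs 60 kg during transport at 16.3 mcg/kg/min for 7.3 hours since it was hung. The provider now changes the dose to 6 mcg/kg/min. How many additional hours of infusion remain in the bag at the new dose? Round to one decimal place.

10.5 hours

Initial rate:
Dose = 16.3 mcg/kg/min × 60 kg = 978 mcg/min
978 mcg/min × 60 min/hr = 58680 mcg/hr
Concentration = 656 mg ÷ 67 mL = 9.791045 mg/mL = 9791.045 mcg/mL
Rate = 58680 mcg/hr ÷ 9791.045 mcg/mL = 5.993232 mL/hr
Volume infused so far = 5.993232 mL/hr × 7.3 hr = 43.75059 mL
Volume remaining = 67 − 43.75059 = 23.24941 mL
New rate:
Dose = 6 mcg/kg/min × 60 kg = 360 mcg/min
360 mcg/min × 60 min/hr = 21600 mcg/hr
Rate = 21600 mcg/hr ÷ 9791.045 mcg/mL = 2.206098 mL/hr
Time remaining = 23.24941 mL ÷ 2.206098 mL/hr = 10.5387 hr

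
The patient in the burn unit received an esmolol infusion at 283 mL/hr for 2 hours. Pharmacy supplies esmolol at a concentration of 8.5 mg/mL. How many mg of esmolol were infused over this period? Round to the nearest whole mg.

Concentration = 8.5 mg/mL = 8500 mcg/mL
Drug rate = 283 mL/hr × 8500 mcg/mL = 2405500 mcg/hr
Total = 2405500 mcg/hr × 2 hr = 4811000 mcg = 4811 mg

4811 mg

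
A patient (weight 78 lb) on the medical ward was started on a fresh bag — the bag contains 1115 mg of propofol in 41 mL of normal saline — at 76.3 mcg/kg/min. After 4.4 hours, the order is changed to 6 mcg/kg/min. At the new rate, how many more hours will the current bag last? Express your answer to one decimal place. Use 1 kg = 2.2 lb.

Initial rate:
Weight = 78 lb ÷ 2.2 lb/kg = 35.45455 kg
Dose = 76.3 mcg/kg/min × 35.45455 kg = 2705.182 mcg/min
2705.182 mcg/min × 60 min/hr = 162310.9 mcg/hr
Concentration = 1115 mg ÷ 41 mL = 27.19512 mg/mL = 27195.12 mcg/mL
Rate = 162310.9 mcg/hr ÷ 27195.12 mcg/mL = 5.968383 mL/hr
Volume infused so far = 5.968383 mL/hr × 4.4 hr = 26.26089 mL
Volume remaining = 41 − 26.26089 = 14.73911 mL
New rate:
Dose = 6 mcg/kg/min × 35.45455 kg = 212.7273 mcg/min
212.7273 mcg/min × 60 min/hr = 12763.64 mcg/hr
Rate = 12763.64 mcg/hr ÷ 27195.12 mcg/mL = 0.4693355 mL/hr
Time remaining = 14.73911 mL ÷ 0.4693355 mL/hr = 31.40422 hr

31.4 hours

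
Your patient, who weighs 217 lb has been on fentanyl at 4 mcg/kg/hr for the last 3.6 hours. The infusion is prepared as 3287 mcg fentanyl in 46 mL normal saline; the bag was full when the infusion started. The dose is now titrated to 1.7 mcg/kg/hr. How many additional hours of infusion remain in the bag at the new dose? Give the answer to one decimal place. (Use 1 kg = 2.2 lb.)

Initial rate:
Weight = 217 lb ÷ 2.2 lb/kg = 98.63636 kg
Dose = 4 mcg/kg/hr × 98.63636 kg = 394.5455 mcg/hr
Concentration = 3287 mcg ÷ 46 mL = 71.45652 mcg/mL
Rate = 394.5455 mcg/hr ÷ 71.45652 mcg/mL = 5.521476 mL/hr
Volume infused so far = 5.521476 mL/hr × 3.6 hr = 19.87731 mL
Volume remaining = 46 − 19.87731 = 26.12269 mL
New rate:
Dose = 1.7 mcg/kg/hr × 98.63636 kg = 167.6818 mcg/hr
Rate = 167.6818 mcg/hr ÷ 71.45652 mcg/mL = 2.346627 mL/hr
Time remaining = 26.12269 mL ÷ 2.346627 mL/hr = 11.13201 hr

11.1 hours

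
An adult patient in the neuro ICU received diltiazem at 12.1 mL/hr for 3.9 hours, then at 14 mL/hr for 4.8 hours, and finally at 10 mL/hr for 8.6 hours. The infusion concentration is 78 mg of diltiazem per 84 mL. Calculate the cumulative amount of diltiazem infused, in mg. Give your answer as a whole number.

Concentration = 78 mg ÷ 84 mL = 0.9285714 mg/mL
Stage 1: 12.1 mL/hr × 3.9 hr = 47.19 mL → 47.19 mL × 0.9285714 mg/mL = 43.81929 mg
Stage 2: 14 mL/hr × 4.8 hr = 67.2 mL → 67.2 mL × 0.9285714 mg/mL = 62.4 mg
Stage 3: 10 mL/hr × 8.6 hr = 86 mL → 86 mL × 0.9285714 mg/mL = 79.85714 mg
Total = 43.81929 + 62.4 + 79.85714 = 186.0764 mg

186 mg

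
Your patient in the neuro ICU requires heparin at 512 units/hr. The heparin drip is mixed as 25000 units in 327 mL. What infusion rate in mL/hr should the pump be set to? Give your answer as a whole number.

Concentration = 25000 units ÷ 327 mL = 76.4526 units/mL
Rate = 512 units/hr ÷ 76.4526 units/mL = 6.69696 mL/hr

7 mL/hr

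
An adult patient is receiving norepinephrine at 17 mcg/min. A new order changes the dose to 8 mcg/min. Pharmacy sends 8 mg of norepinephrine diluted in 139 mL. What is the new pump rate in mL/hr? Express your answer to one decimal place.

8.3 mL/hr

8 mcg/min × 60 min/hr = 480 mcg/hr
Concentration = 8 mg ÷ 139 mL = 0.05755396 mg/mL = 57.55396 mcg/mL
Rate = 480 mcg/hr ÷ 57.55396 mcg/mL = 8.34 mL/hr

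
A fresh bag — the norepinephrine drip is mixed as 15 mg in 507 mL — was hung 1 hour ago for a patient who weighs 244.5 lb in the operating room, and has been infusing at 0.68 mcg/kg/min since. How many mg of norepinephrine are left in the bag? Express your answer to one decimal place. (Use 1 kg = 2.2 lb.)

10.5 mg

Weight = 244.5 lb ÷ 2.2 lb/kg = 111.1364 kg
Dose = 0.68 mcg/kg/min × 111.1364 kg = 75.57273 mcg/min
75.57273 mcg/min × 60 min/hr = 4534.364 mcg/hr
Concentration = 15 mg ÷ 507 mL = 0.0295858 mg/mL = 29.5858 mcg/mL
Rate = 4534.364 mcg/hr ÷ 29.5858 mcg/mL = 153.2615 mL/hr
Volume infused = 153.2615 mL/hr × 1 hr = 153.2615 mL
Volume remaining = 507 − 153.2615 = 353.7385 mL
Drug remaining = 353.7385 mL × 29.5858 mcg/mL = 10465.64 mcg = 10.46564 mg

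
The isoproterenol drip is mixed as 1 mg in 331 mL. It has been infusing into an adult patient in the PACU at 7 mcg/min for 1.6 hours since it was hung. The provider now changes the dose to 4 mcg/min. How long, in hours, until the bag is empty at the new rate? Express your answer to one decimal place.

1.4 hours

Initial rate:
7 mcg/min × 60 min/hr = 420 mcg/hr
Concentration = 1 mg ÷ 331 mL = 0.003021148 mg/mL = 3.021148 mcg/mL
Rate = 420 mcg/hr ÷ 3.021148 mcg/mL = 139.02 mL/hr
Volume infused so far = 139.02 mL/hr × 1.6 hr = 222.432 mL
Volume remaining = 331 − 222.432 = 108.568 mL
New rate:
4 mcg/min × 60 min/hr = 240 mcg/hr
Rate = 240 mcg/hr ÷ 3.021148 mcg/mL = 79.44 mL/hr
Time remaining = 108.568 mL ÷ 79.44 mL/hr = 1.366667 hr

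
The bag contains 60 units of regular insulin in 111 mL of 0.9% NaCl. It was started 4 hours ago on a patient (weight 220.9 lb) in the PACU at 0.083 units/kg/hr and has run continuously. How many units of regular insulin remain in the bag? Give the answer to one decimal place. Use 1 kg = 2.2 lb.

26.7 units

Weight = 220.9 lb ÷ 2.2 lb/kg = 100.4091 kg
Dose = 0.083 units/kg/hr × 100.4091 kg = 8.333955 units/hr
Concentration = 60 units ÷ 111 mL = 0.5405405 units/mL
Rate = 8.333955 units/hr ÷ 0.5405405 units/mL = 15.41782 mL/hr
Volume infused = 15.41782 mL/hr × 4 hr = 61.67126 mL
Volume remaining = 111 − 61.67126 = 49.32874 mL
Drug remaining = 49.32874 mL × 0.5405405 units/mL = 26.66418 units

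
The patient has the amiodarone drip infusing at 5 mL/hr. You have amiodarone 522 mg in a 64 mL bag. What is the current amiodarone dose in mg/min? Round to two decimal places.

Concentration = 522 mg ÷ 64 mL = 8.15625 mg/mL
Drug rate = 5 mL/hr × 8.15625 mg/mL = 40.78125 mg/hr
40.78125 mg/hr ÷ 60 min/hr = 0.6796875 mg/min

0.68 mg/min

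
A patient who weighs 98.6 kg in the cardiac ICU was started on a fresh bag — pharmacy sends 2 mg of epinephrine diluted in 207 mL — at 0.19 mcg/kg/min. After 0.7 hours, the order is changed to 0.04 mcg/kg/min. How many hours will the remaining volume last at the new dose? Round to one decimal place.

Initial rate:
Dose = 0.19 mcg/kg/min × 98.6 kg = 18.734 mcg/min
18.734 mcg/min × 60 min/hr = 1124.04 mcg/hr
Concentration = 2 mg ÷ 207 mL = 0.009661836 mg/mL = 9.661836 mcg/mL
Rate = 1124.04 mcg/hr ÷ 9.661836 mcg/mL = 116.3381 mL/hr
Volume infused so far = 116.3381 mL/hr × 0.7 hr = 81.4367 mL
Volume remaining = 207 − 81.4367 = 125.5633 mL
New rate:
Dose = 0.04 mcg/kg/min × 98.6 kg = 3.944 mcg/min
3.944 mcg/min × 60 min/hr = 236.64 mcg/hr
Rate = 236.64 mcg/hr ÷ 9.661836 mcg/mL = 24.49224 mL/hr
Time remaining = 125.5633 mL ÷ 24.49224 mL/hr = 5.126657 hr

5.1 hours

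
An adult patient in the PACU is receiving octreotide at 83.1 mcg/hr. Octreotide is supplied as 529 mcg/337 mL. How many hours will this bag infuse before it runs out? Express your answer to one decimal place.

Concentration = 529 mcg ÷ 337 mL = 1.569733 mcg/mL
Rate = 83.1 mcg/hr ÷ 1.569733 mcg/mL = 52.93894 mL/hr
Duration = 337 mL ÷ 52.93894 mL/hr = 6.365824 hr

6.4 hours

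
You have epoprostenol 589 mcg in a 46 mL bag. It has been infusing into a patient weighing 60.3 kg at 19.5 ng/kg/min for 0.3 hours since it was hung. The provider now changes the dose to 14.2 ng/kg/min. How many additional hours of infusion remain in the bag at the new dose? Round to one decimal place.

Initial rate:
Dose = 19.5 ng/kg/min × 60.3 kg = 1175.85 ng/min
1175.85 ng/min × 60 min/hr = 70551 ng/hr
Concentration = 589 mcg ÷ 46 mL = 12.80435 mcg/mL = 12804.35 ng/mL
Rate = 70551 ng/hr ÷ 12804.35 ng/mL = 5.509925 mL/hr
Volume infused so far = 5.509925 mL/hr × 0.3 hr = 1.652978 mL
Volume remaining = 46 − 1.652978 = 44.34702 mL
New rate:
Dose = 14.2 ng/kg/min × 60.3 kg = 856.26 ng/min
856.26 ng/min × 60 min/hr = 51375.6 ng/hr
Rate = 51375.6 ng/hr ÷ 12804.35 ng/mL = 4.012356 mL/hr
Time remaining = 44.34702 mL ÷ 4.012356 mL/hr = 11.05261 hr

11.1 hours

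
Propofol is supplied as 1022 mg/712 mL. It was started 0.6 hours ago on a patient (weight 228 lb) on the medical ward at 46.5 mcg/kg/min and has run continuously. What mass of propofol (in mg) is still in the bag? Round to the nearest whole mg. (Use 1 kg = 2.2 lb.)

849 mg

Weight = 228 lb ÷ 2.2 lb/kg = 103.6364 kg
Dose = 46.5 mcg/kg/min × 103.6364 kg = 4819.091 mcg/min
4819.091 mcg/min × 60 min/hr = 289145.5 mcg/hr
Concentration = 1022 mg ÷ 712 mL = 1.435393 mg/mL = 1435.393 mcg/mL
Rate = 289145.5 mcg/hr ÷ 1435.393 mcg/mL = 201.4399 mL/hr
Volume infused = 201.4399 mL/hr × 0.6 hr = 120.8639 mL
Volume remaining = 712 − 120.8639 = 591.1361 mL
Drug remaining = 591.1361 mL × 1435.393 mcg/mL = 848512.7 mcg = 848.5127 mg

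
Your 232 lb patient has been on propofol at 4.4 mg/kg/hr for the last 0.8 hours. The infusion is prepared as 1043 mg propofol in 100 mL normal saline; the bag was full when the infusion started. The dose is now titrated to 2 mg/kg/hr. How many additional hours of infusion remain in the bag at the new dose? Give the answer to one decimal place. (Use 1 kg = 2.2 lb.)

3.2 hours

Initial rate:
Weight = 232 lb ÷ 2.2 lb/kg = 105.4545 kg
Dose = 4.4 mg/kg/hr × 105.4545 kg = 464 mg/hr
Concentration = 1043 mg ÷ 100 mL = 10.43 mg/mL
Rate = 464 mg/hr ÷ 10.43 mg/mL = 44.48706 mL/hr
Volume infused so far = 44.48706 mL/hr × 0.8 hr = 35.58965 mL
Volume remaining = 100 − 35.58965 = 64.41035 mL
New rate:
Dose = 2 mg/kg/hr × 105.4545 kg = 210.9091 mg/hr
Rate = 210.9091 mg/hr ÷ 10.43 mg/mL = 20.22139 mL/hr
Time remaining = 64.41035 mL ÷ 20.22139 mL/hr = 3.185259 hr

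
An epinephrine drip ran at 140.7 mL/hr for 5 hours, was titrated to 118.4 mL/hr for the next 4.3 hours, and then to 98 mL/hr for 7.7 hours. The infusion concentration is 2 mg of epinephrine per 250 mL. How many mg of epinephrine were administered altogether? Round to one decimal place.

15.7 mg

Concentration = 2 mg ÷ 250 mL = 0.008 mg/mL
Stage 1: 140.7 mL/hr × 5 hr = 703.5 mL → 703.5 mL × 0.008 mg/mL = 5.628 mg
Stage 2: 118.4 mL/hr × 4.3 hr = 509.12 mL → 509.12 mL × 0.008 mg/mL = 4.07296 mg
Stage 3: 98 mL/hr × 7.7 hr = 754.6 mL → 754.6 mL × 0.008 mg/mL = 6.0368 mg
Total = 5.628 + 4.07296 + 6.0368 = 15.73776 mg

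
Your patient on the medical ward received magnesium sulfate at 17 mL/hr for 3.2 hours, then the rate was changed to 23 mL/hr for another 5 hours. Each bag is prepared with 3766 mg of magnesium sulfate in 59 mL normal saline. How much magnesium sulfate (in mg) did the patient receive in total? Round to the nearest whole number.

Concentration = 3766 mg ÷ 59 mL = 63.83051 mg/mL
Stage 1: 17 mL/hr × 3.2 hr = 54.4 mL → 54.4 mL × 63.83051 mg/mL = 3472.38 mg
Stage 2: 23 mL/hr × 5 hr = 115 mL → 115 mL × 63.83051 mg/mL = 7340.508 mg
Total = 3472.38 + 7340.508 = 10812.89 mg

10813 mg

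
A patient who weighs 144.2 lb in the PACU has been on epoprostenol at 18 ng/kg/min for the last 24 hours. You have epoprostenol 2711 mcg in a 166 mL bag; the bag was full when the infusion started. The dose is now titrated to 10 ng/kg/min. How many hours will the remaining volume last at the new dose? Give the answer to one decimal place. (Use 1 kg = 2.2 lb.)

25.7 hours

Initial rate:
Weight = 144.2 lb ÷ 2.2 lb/kg = 65.54545 kg
Dose = 18 ng/kg/min × 65.54545 kg = 1179.818 ng/min
1179.818 ng/min × 60 min/hr = 70789.09 ng/hr
Concentration = 2711 mcg ÷ 166 mL = 16.33133 mcg/mL = 16331.33 ng/mL
Rate = 70789.09 ng/hr ÷ 16331.33 ng/mL = 4.334559 mL/hr
Volume infused so far = 4.334559 mL/hr × 24 hr = 104.0294 mL
Volume remaining = 166 − 104.0294 = 61.97059 mL
New rate:
Dose = 10 ng/kg/min × 65.54545 kg = 655.4545 ng/min
655.4545 ng/min × 60 min/hr = 39327.27 ng/hr
Rate = 39327.27 ng/hr ÷ 16331.33 ng/mL = 2.408088 mL/hr
Time remaining = 61.97059 mL ÷ 2.408088 mL/hr = 25.73435 hr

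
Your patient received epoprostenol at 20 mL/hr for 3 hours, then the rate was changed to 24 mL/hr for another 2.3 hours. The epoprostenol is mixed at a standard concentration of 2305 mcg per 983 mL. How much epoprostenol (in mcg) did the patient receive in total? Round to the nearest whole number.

270 mcg

Concentration = 2305 mcg ÷ 983 mL = 2.344863 mcg/mL
Stage 1: 20 mL/hr × 3 hr = 60 mL → 60 mL × 2.344863 mcg/mL = 140.6918 mcg
Stage 2: 24 mL/hr × 2.3 hr = 55.2 mL → 55.2 mL × 2.344863 mcg/mL = 129.4364 mcg
Total = 140.6918 + 129.4364 = 270.1282 mcg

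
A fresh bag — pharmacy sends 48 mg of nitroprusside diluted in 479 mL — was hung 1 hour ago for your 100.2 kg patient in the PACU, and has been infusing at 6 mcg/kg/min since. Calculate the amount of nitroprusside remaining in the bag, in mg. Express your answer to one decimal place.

Dose = 6 mcg/kg/min × 100.2 kg = 601.2 mcg/min
601.2 mcg/min × 60 min/hr = 36072 mcg/hr
Concentration = 48 mg ÷ 479 mL = 0.1002088 mg/mL = 100.2088 mcg/mL
Rate = 36072 mcg/hr ÷ 100.2088 mcg/mL = 359.9685 mL/hr
Volume infused = 359.9685 mL/hr × 1 hr = 359.9685 mL
Volume remaining = 479 − 359.9685 = 119.0315 mL
Drug remaining = 119.0315 mL × 100.2088 mcg/mL = 11928 mcg = 11.928 mg

11.9 mg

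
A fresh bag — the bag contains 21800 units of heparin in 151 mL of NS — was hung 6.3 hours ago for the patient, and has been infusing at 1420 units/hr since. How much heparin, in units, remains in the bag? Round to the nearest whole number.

12854 units

Concentration = 21800 units ÷ 151 mL = 144.3709 units/mL
Rate = 1420 units/hr ÷ 144.3709 units/mL = 9.83578 mL/hr
Volume infused = 9.83578 mL/hr × 6.3 hr = 61.96541 mL
Volume remaining = 151 − 61.96541 = 89.03459 mL
Drug remaining = 89.03459 mL × 144.3709 units/mL = 12854 units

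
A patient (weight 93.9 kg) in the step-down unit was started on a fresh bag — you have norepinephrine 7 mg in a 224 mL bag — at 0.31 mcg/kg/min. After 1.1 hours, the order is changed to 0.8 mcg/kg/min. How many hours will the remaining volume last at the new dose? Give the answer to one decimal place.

Initial rate:
Dose = 0.31 mcg/kg/min × 93.9 kg = 29.109 mcg/min
29.109 mcg/min × 60 min/hr = 1746.54 mcg/hr
Concentration = 7 mg ÷ 224 mL = 0.03125 mg/mL = 31.25 mcg/mL
Rate = 1746.54 mcg/hr ÷ 31.25 mcg/mL = 55.88928 mL/hr
Volume infused so far = 55.88928 mL/hr × 1.1 hr = 61.47821 mL
Volume remaining = 224 − 61.47821 = 162.5218 mL
New rate:
Dose = 0.8 mcg/kg/min × 93.9 kg = 75.12 mcg/min
75.12 mcg/min × 60 min/hr = 4507.2 mcg/hr
Rate = 4507.2 mcg/hr ÷ 31.25 mcg/mL = 144.2304 mL/hr
Time remaining = 162.5218 mL ÷ 144.2304 mL/hr = 1.126821 hr

1.1 hours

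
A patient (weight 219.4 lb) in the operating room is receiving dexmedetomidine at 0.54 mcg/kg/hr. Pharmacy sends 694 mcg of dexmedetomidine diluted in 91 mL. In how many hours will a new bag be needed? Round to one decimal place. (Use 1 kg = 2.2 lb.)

12.9 hours

Weight = 219.4 lb ÷ 2.2 lb/kg = 99.72727 kg
Dose = 0.54 mcg/kg/hr × 99.72727 kg = 53.85273 mcg/hr
Concentration = 694 mcg ÷ 91 mL = 7.626374 mcg/mL
Rate = 53.85273 mcg/hr ÷ 7.626374 mcg/mL = 7.061381 mL/hr
Duration = 91 mL ÷ 7.061381 mL/hr = 12.887 hr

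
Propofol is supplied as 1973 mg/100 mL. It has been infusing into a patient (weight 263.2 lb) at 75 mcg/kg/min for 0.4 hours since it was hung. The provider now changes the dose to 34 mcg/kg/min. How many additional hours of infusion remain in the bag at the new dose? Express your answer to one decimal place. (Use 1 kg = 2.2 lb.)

Initial rate:
Weight = 263.2 lb ÷ 2.2 lb/kg = 119.6364 kg
Dose = 75 mcg/kg/min × 119.6364 kg = 8972.727 mcg/min
8972.727 mcg/min × 60 min/hr = 538363.6 mcg/hr
Concentration = 1973 mg ÷ 100 mL = 19.73 mg/mL = 19730 mcg/mL
Rate = 538363.6 mcg/hr ÷ 19730 mcg/mL = 27.28655 mL/hr
Volume infused so far = 27.28655 mL/hr × 0.4 hr = 10.91462 mL
Volume remaining = 100 − 10.91462 = 89.08538 mL
New rate:
Dose = 34 mcg/kg/min × 119.6364 kg = 4067.636 mcg/min
4067.636 mcg/min × 60 min/hr = 244058.2 mcg/hr
Rate = 244058.2 mcg/hr ÷ 19730 mcg/mL = 12.3699 mL/hr
Time remaining = 89.08538 mL ÷ 12.3699 mL/hr = 7.201785 hr

7.2 hours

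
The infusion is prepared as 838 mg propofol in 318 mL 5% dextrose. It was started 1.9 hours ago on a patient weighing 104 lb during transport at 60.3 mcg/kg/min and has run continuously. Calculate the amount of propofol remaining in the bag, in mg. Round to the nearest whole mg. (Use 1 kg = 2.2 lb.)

Weight = 104 lb ÷ 2.2 lb/kg = 47.27273 kg
Dose = 60.3 mcg/kg/min × 47.27273 kg = 2850.545 mcg/min
2850.545 mcg/min × 60 min/hr = 171032.7 mcg/hr
Concentration = 838 mg ÷ 318 mL = 2.63522 mg/mL = 2635.22 mcg/mL
Rate = 171032.7 mcg/hr ÷ 2635.22 mcg/mL = 64.90263 mL/hr
Volume infused = 64.90263 mL/hr × 1.9 hr = 123.315 mL
Volume remaining = 318 − 123.315 = 194.685 mL
Drug remaining = 194.685 mL × 2635.22 mcg/mL = 513037.8 mcg = 513.0378 mg

513 mg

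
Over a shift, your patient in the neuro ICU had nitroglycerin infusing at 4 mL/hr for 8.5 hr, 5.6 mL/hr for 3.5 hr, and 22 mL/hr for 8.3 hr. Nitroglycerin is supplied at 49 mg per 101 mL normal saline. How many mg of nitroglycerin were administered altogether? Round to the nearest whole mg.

Concentration = 49 mg ÷ 101 mL = 0.4851485 mg/mL
Stage 1: 4 mL/hr × 8.5 hr = 34 mL → 34 mL × 0.4851485 mg/mL = 16.49505 mg
Stage 2: 5.6 mL/hr × 3.5 hr = 19.6 mL → 19.6 mL × 0.4851485 mg/mL = 9.508911 mg
Stage 3: 22 mL/hr × 8.3 hr = 182.6 mL → 182.6 mL × 0.4851485 mg/mL = 88.58812 mg
Total = 16.49505 + 9.508911 + 88.58812 = 114.5921 mg

115 mg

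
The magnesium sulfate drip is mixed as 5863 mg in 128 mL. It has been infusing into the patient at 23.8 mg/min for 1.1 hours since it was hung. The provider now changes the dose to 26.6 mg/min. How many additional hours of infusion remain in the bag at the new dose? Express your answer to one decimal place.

Initial rate:
23.8 mg/min × 60 min/hr = 1428 mg/hr
Concentration = 5863 mg ÷ 128 mL = 45.80469 mg/mL
Rate = 1428 mg/hr ÷ 45.80469 mg/mL = 31.17585 mL/hr
Volume infused so far = 31.17585 mL/hr × 1.1 hr = 34.29343 mL
Volume remaining = 128 − 34.29343 = 93.70657 mL
New rate:
26.6 mg/min × 60 min/hr = 1596 mg/hr
Rate = 1596 mg/hr ÷ 45.80469 mg/mL = 34.8436 mL/hr
Time remaining = 93.70657 mL ÷ 34.8436 mL/hr = 2.689348 hr

2.7 hours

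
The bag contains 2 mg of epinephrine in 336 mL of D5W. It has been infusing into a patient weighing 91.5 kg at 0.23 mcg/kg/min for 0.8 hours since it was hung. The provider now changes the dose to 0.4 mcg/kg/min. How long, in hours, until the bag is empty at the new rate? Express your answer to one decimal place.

0.5 hours

Initial rate:
Dose = 0.23 mcg/kg/min × 91.5 kg = 21.045 mcg/min
21.045 mcg/min × 60 min/hr = 1262.7 mcg/hr
Concentration = 2 mg ÷ 336 mL = 0.005952381 mg/mL = 5.952381 mcg/mL
Rate = 1262.7 mcg/hr ÷ 5.952381 mcg/mL = 212.1336 mL/hr
Volume infused so far = 212.1336 mL/hr × 0.8 hr = 169.7069 mL
Volume remaining = 336 − 169.7069 = 166.2931 mL
New rate:
Dose = 0.4 mcg/kg/min × 91.5 kg = 36.6 mcg/min
36.6 mcg/min × 60 min/hr = 2196 mcg/hr
Rate = 2196 mcg/hr ÷ 5.952381 mcg/mL = 368.928 mL/hr
Time remaining = 166.2931 mL ÷ 368.928 mL/hr = 0.4507468 hr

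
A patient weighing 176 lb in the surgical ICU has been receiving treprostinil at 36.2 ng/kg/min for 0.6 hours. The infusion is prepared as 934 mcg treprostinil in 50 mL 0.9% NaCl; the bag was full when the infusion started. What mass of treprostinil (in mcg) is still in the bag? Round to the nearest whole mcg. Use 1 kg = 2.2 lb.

830 mcg

Weight = 176 lb ÷ 2.2 lb/kg = 80 kg
Dose = 36.2 ng/kg/min × 80 kg = 2896 ng/min
2896 ng/min × 60 min/hr = 173760 ng/hr
Concentration = 934 mcg ÷ 50 mL = 18.68 mcg/mL = 18680 ng/mL
Rate = 173760 ng/hr ÷ 18680 ng/mL = 9.301927 mL/hr
Volume infused = 9.301927 mL/hr × 0.6 hr = 5.581156 mL
Volume remaining = 50 − 5.581156 = 44.41884 mL
Drug remaining = 44.41884 mL × 18680 ng/mL = 829744 ng = 829.744 mcg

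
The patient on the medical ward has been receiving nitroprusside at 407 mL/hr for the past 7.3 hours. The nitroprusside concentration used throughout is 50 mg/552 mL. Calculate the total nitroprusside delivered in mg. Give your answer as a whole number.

Concentration = 50 mg ÷ 552 mL = 0.09057971 mg/mL = 90.57971 mcg/mL
Drug rate = 407 mL/hr × 90.57971 mcg/mL = 36865.94 mcg/hr
Total = 36865.94 mcg/hr × 7.3 hr = 269121.4 mcg = 269.1214 mg

269 mg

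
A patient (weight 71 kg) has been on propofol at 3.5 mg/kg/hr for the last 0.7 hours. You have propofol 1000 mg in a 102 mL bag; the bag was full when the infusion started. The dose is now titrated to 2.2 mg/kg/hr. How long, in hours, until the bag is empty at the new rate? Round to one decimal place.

Initial rate:
Dose = 3.5 mg/kg/hr × 71 kg = 248.5 mg/hr
Concentration = 1000 mg ÷ 102 mL = 9.803922 mg/mL
Rate = 248.5 mg/hr ÷ 9.803922 mg/mL = 25.347 mL/hr
Volume infused so far = 25.347 mL/hr × 0.7 hr = 17.7429 mL
Volume remaining = 102 − 17.7429 = 84.2571 mL
New rate:
Dose = 2.2 mg/kg/hr × 71 kg = 156.2 mg/hr
Rate = 156.2 mg/hr ÷ 9.803922 mg/mL = 15.9324 mL/hr
Time remaining = 84.2571 mL ÷ 15.9324 mL/hr = 5.288412 hr

5.3 hours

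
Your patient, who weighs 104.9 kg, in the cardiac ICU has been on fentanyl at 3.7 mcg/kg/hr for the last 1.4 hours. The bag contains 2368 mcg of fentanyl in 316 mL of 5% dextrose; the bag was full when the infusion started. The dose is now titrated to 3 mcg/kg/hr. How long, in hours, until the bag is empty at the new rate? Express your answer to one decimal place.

5.8 hours

Initial rate:
Dose = 3.7 mcg/kg/hr × 104.9 kg = 388.13 mcg/hr
Concentration = 2368 mcg ÷ 316 mL = 7.493671 mcg/mL
Rate = 388.13 mcg/hr ÷ 7.493671 mcg/mL = 51.79438 mL/hr
Volume infused so far = 51.79438 mL/hr × 1.4 hr = 72.51213 mL
Volume remaining = 316 − 72.51213 = 243.4879 mL
New rate:
Dose = 3 mcg/kg/hr × 104.9 kg = 314.7 mcg/hr
Rate = 314.7 mcg/hr ÷ 7.493671 mcg/mL = 41.99544 mL/hr
Time remaining = 243.4879 mL ÷ 41.99544 mL/hr = 5.79796 hr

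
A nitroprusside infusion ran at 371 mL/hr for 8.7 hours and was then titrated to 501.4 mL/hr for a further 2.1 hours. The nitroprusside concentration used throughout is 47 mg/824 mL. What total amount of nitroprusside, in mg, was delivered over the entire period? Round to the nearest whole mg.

Concentration = 47 mg ÷ 824 mL = 0.05703883 mg/mL
Stage 1: 371 mL/hr × 8.7 hr = 3227.7 mL → 3227.7 mL × 0.05703883 mg/mL = 184.1042 mg
Stage 2: 501.4 mL/hr × 2.1 hr = 1052.94 mL → 1052.94 mL × 0.05703883 mg/mL = 60.05847 mg
Total = 184.1042 + 60.05847 = 244.1627 mg

244 mg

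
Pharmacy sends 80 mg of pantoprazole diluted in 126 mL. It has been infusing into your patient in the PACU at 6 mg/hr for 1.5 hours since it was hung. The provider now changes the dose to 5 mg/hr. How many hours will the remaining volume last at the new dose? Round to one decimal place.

Initial rate:
Concentration = 80 mg ÷ 126 mL = 0.6349206 mg/mL
Rate = 6 mg/hr ÷ 0.6349206 mg/mL = 9.45 mL/hr
Volume infused so far = 9.45 mL/hr × 1.5 hr = 14.175 mL
Volume remaining = 126 − 14.175 = 111.825 mL
New rate:
Rate = 5 mg/hr ÷ 0.6349206 mg/mL = 7.875 mL/hr
Time remaining = 111.825 mL ÷ 7.875 mL/hr = 14.2 hr

14.2 hours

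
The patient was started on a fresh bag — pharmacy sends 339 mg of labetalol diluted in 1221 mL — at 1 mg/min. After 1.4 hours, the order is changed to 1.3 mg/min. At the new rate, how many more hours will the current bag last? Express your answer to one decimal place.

3.3 hours

Initial rate:
1 mg/min × 60 min/hr = 60 mg/hr
Concentration = 339 mg ÷ 1221 mL = 0.2776413 mg/mL
Rate = 60 mg/hr ÷ 0.2776413 mg/mL = 216.1062 mL/hr
Volume infused so far = 216.1062 mL/hr × 1.4 hr = 302.5487 mL
Volume remaining = 1221 − 302.5487 = 918.4513 mL
New rate:
1.3 mg/min × 60 min/hr = 78 mg/hr
Rate = 78 mg/hr ÷ 0.2776413 mg/mL = 280.9381 mL/hr
Time remaining = 918.4513 mL ÷ 280.9381 mL/hr = 3.269231 hr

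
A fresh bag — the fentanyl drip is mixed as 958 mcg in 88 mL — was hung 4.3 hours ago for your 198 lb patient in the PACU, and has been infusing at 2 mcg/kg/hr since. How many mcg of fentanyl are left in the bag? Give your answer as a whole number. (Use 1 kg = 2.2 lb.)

Weight = 198 lb ÷ 2.2 lb/kg = 90 kg
Dose = 2 mcg/kg/hr × 90 kg = 180 mcg/hr
Concentration = 958 mcg ÷ 88 mL = 10.88636 mcg/mL
Rate = 180 mcg/hr ÷ 10.88636 mcg/mL = 16.53445 mL/hr
Volume infused = 16.53445 mL/hr × 4.3 hr = 71.09812 mL
Volume remaining = 88 − 71.09812 = 16.90188 mL
Drug remaining = 16.90188 mL × 10.88636 mcg/mL = 184 mcg

184 mcg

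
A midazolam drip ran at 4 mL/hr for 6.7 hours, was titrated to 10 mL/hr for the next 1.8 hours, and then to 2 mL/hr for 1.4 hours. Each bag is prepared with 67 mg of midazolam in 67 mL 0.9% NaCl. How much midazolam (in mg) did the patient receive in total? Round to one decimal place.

Concentration = 67 mg ÷ 67 mL = 1 mg/mL
Stage 1: 4 mL/hr × 6.7 hr = 26.8 mL → 26.8 mL × 1 mg/mL = 26.8 mg
Stage 2: 10 mL/hr × 1.8 hr = 18 mL → 18 mL × 1 mg/mL = 18 mg
Stage 3: 2 mL/hr × 1.4 hr = 2.8 mL → 2.8 mL × 1 mg/mL = 2.8 mg
Total = 26.8 + 18 + 2.8 = 47.6 mg

47.6 mg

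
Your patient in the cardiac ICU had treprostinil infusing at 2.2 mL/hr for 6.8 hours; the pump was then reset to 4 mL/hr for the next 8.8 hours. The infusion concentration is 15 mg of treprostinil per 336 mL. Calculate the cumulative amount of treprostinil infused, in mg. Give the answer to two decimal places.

2.24 mg

Concentration = 15 mg ÷ 336 mL = 0.04464286 mg/mL
Stage 1: 2.2 mL/hr × 6.8 hr = 14.96 mL → 14.96 mL × 0.04464286 mg/mL = 0.6678571 mg
Stage 2: 4 mL/hr × 8.8 hr = 35.2 mL → 35.2 mL × 0.04464286 mg/mL = 1.571429 mg
Total = 0.6678571 + 1.571429 = 2.239286 mg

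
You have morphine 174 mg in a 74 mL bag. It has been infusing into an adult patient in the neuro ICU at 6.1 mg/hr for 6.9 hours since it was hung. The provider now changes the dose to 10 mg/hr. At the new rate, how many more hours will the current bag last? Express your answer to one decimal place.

Initial rate:
Concentration = 174 mg ÷ 74 mL = 2.351351 mg/mL
Rate = 6.1 mg/hr ÷ 2.351351 mg/mL = 2.594253 mL/hr
Volume infused so far = 2.594253 mL/hr × 6.9 hr = 17.90034 mL
Volume remaining = 74 − 17.90034 = 56.09966 mL
New rate:
Rate = 10 mg/hr ÷ 2.351351 mg/mL = 4.252874 mL/hr
Time remaining = 56.09966 mL ÷ 4.252874 mL/hr = 13.191 hr

13.2 hours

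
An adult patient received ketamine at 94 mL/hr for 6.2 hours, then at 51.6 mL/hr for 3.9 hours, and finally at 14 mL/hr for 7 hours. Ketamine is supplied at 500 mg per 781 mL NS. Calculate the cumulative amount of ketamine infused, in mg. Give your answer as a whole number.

565 mg

Concentration = 500 mg ÷ 781 mL = 0.6402049 mg/mL
Stage 1: 94 mL/hr × 6.2 hr = 582.8 mL → 582.8 mL × 0.6402049 mg/mL = 373.1114 mg
Stage 2: 51.6 mL/hr × 3.9 hr = 201.24 mL → 201.24 mL × 0.6402049 mg/mL = 128.8348 mg
Stage 3: 14 mL/hr × 7 hr = 98 mL → 98 mL × 0.6402049 mg/mL = 62.74008 mg
Total = 373.1114 + 128.8348 + 62.74008 = 564.6863 mg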